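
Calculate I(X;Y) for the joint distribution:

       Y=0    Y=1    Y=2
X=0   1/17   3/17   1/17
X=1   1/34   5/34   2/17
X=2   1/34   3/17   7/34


H(X) = 1.5657, H(Y) = 1.3936, H(X,Y) = 2.9027
I(X;Y) = H(X) + H(Y) - H(X,Y) = 0.0565 bits


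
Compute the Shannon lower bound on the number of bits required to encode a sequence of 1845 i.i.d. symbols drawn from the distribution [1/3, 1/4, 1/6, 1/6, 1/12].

Entropy H = 2.1887 bits/symbol
Minimum bits = H × n = 2.1887 × 1845
= 4038.19 bits


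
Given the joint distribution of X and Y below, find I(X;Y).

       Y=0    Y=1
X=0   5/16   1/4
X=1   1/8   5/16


H(X) = 0.9887, H(Y) = 0.9887, H(X,Y) = 1.9238
I(X;Y) = H(X) + H(Y) - H(X,Y) = 0.0536 bits


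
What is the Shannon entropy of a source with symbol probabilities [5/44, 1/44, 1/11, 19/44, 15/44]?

H(X) = -Σ p(x) log₂ p(x)
  -5/44 × log₂(5/44) = 0.3565
  -1/44 × log₂(1/44) = 0.1241
  -1/11 × log₂(1/11) = 0.3145
  -19/44 × log₂(19/44) = 0.5231
  -15/44 × log₂(15/44) = 0.5293
H(X) = 1.8475 bits


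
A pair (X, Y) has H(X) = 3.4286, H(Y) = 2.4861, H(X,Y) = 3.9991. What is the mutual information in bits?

I(X;Y) = H(X) + H(Y) - H(X,Y)
I(X;Y) = 3.4286 + 2.4861 - 3.9991 = 1.9156 bits


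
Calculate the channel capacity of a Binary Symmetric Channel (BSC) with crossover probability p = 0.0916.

For BSC with error probability p:
C = 1 - H(p) where H(p) is binary entropy
H(0.0916) = -0.0916 × log₂(0.0916) - 0.9084 × log₂(0.9084)
H(p) = 0.4418
C = 1 - 0.4418 = 0.5582 bits/use


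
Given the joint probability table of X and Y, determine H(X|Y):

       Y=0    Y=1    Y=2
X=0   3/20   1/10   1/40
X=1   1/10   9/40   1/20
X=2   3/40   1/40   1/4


H(X|Y) = Σ_y p(y) H(X|Y=y)
  p(Y=0) = 13/40, H(X|Y=0) = 1.5262
  p(Y=1) = 7/20, H(X|Y=1) = 1.1981
  p(Y=2) = 13/40, H(X|Y=2) = 0.9913
H(X|Y) = 0.3250×1.5262 + 0.3500×1.1981 + 0.3250×0.9913 = 1.2375 bits


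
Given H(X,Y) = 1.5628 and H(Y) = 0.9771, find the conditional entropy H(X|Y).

Chain rule: H(X,Y) = H(X|Y) + H(Y)
H(X|Y) = H(X,Y) - H(Y) = 1.5628 - 0.9771 = 0.5857 bits


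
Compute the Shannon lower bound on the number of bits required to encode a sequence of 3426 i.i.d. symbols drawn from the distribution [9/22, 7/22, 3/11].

Entropy H = 1.5644 bits/symbol
Minimum bits = H × n = 1.5644 × 3426
= 5359.65 bits


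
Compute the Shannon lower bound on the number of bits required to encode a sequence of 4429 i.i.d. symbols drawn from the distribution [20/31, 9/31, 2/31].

Entropy H = 1.1810 bits/symbol
Minimum bits = H × n = 1.1810 × 4429
= 5230.82 bits


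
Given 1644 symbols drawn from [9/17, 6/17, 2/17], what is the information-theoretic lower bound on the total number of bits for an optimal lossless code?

Entropy H = 1.3793 bits/symbol
Minimum bits = H × n = 1.3793 × 1644
= 2267.54 bits


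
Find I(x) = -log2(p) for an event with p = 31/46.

Information content I(x) = -log₂(p(x))
I = -log₂(31/46) = -log₂(0.6739)
I = 0.5694 bits


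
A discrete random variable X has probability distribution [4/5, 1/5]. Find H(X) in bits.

H(X) = -Σ p(x) log₂ p(x)
  -4/5 × log₂(4/5) = 0.2575
  -1/5 × log₂(1/5) = 0.4644
H(X) = 0.7219 bits


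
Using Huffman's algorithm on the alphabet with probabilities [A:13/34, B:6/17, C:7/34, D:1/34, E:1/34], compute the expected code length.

Huffman tree construction:
Combine smallest probabilities repeatedly
Resulting codes:
  A: 0 (length 1)
  B: 11 (length 2)
  C: 101 (length 3)
  D: 1000 (length 4)
  E: 1001 (length 4)
Average length = Σ p(s) × length(s) = 1.9412 bits


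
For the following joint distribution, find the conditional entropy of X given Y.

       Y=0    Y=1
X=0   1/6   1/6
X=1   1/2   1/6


H(X|Y) = Σ_y p(y) H(X|Y=y)
  p(Y=0) = 2/3, H(X|Y=0) = 0.8113
  p(Y=1) = 1/3, H(X|Y=1) = 1.0000
H(X|Y) = 0.6667×0.8113 + 0.3333×1.0000 = 0.8742 bits


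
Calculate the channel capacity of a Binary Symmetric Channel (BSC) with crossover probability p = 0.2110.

For BSC with error probability p:
C = 1 - H(p) where H(p) is binary entropy
H(0.2110) = -0.2110 × log₂(0.2110) - 0.7890 × log₂(0.7890)
H(p) = 0.7434
C = 1 - 0.7434 = 0.2566 bits/use


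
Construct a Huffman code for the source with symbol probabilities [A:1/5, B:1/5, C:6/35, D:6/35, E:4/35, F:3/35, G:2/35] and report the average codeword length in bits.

Huffman tree construction:
Combine smallest probabilities repeatedly
Resulting codes:
  A: 00 (length 2)
  B: 01 (length 2)
  C: 110 (length 3)
  D: 111 (length 3)
  E: 100 (length 3)
  F: 1011 (length 4)
  G: 1010 (length 4)
Average length = Σ p(s) × length(s) = 2.7429 bits


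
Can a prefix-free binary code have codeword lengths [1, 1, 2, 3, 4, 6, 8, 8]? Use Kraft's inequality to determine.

Kraft inequality: Σ 2^(-l_i) ≤ 1 for prefix-free code
Calculating: 2^(-1) + 2^(-1) + 2^(-2) + 2^(-3) + 2^(-4) + 2^(-6) + 2^(-8) + 2^(-8)
= 0.5 + 0.5 + 0.25 + 0.125 + 0.0625 + 0.015625 + 0.00390625 + 0.00390625
= 1.4609
Since 1.4609 > 1, prefix-free code does not exist


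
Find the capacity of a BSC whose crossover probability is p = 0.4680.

For BSC with error probability p:
C = 1 - H(p) where H(p) is binary entropy
H(0.4680) = -0.4680 × log₂(0.4680) - 0.5320 × log₂(0.5320)
H(p) = 0.9970
C = 1 - 0.9970 = 0.0030 bits/use


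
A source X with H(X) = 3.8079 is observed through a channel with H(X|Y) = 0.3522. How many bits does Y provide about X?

I(X;Y) = H(X) - H(X|Y)
I(X;Y) = 3.8079 - 0.3522 = 3.4557 bits


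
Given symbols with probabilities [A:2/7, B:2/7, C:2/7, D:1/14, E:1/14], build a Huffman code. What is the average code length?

Huffman tree construction:
Combine smallest probabilities repeatedly
Resulting codes:
  A: 01 (length 2)
  B: 10 (length 2)
  C: 11 (length 2)
  D: 000 (length 3)
  E: 001 (length 3)
Average length = Σ p(s) × length(s) = 2.1429 bits


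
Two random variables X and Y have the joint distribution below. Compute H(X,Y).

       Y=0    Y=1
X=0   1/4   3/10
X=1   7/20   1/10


H(X,Y) = -Σ p(x,y) log₂ p(x,y)
  p(0,0)=1/4: -0.2500 × log₂(0.2500) = 0.5000
  p(0,1)=3/10: -0.3000 × log₂(0.3000) = 0.5211
  p(1,0)=7/20: -0.3500 × log₂(0.3500) = 0.5301
  p(1,1)=1/10: -0.1000 × log₂(0.1000) = 0.3322
H(X,Y) = 1.8834 bits


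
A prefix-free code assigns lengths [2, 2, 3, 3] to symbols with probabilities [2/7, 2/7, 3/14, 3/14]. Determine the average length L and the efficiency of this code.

Average length L = Σ p_i × l_i = 2.4286 bits
Entropy H = 1.9852 bits
Efficiency η = H/L × 100% = 81.74%


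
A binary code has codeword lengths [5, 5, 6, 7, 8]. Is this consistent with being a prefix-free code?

Kraft inequality: Σ 2^(-l_i) ≤ 1 for prefix-free code
Calculating: 2^(-5) + 2^(-5) + 2^(-6) + 2^(-7) + 2^(-8)
= 0.03125 + 0.03125 + 0.015625 + 0.0078125 + 0.00390625
= 0.0898
Since 0.0898 ≤ 1, prefix-free code exists


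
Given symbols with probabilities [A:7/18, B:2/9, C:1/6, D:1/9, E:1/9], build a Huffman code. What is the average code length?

Huffman tree construction:
Combine smallest probabilities repeatedly
Resulting codes:
  A: 11 (length 2)
  B: 01 (length 2)
  C: 00 (length 2)
  D: 100 (length 3)
  E: 101 (length 3)
Average length = Σ p(s) × length(s) = 2.2222 bits


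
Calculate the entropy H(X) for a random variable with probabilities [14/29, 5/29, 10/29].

H(X) = -Σ p(x) log₂ p(x)
  -14/29 × log₂(14/29) = 0.5072
  -5/29 × log₂(5/29) = 0.4373
  -10/29 × log₂(10/29) = 0.5297
H(X) = 1.4741 bits


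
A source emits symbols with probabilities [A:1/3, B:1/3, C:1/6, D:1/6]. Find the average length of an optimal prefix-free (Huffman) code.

Huffman tree construction:
Combine smallest probabilities repeatedly
Resulting codes:
  A: 10 (length 2)
  B: 11 (length 2)
  C: 00 (length 2)
  D: 01 (length 2)
Average length = Σ p(s) × length(s) = 2.0000 bits


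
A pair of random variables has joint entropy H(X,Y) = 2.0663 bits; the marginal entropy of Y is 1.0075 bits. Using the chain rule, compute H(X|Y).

Chain rule: H(X,Y) = H(X|Y) + H(Y)
H(X|Y) = H(X,Y) - H(Y) = 2.0663 - 1.0075 = 1.0588 bits


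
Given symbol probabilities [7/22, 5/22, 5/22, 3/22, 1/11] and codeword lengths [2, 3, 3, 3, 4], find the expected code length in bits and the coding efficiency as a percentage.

Average length L = Σ p_i × l_i = 2.7727 bits
Entropy H = 2.2037 bits
Efficiency η = H/L × 100% = 79.48%


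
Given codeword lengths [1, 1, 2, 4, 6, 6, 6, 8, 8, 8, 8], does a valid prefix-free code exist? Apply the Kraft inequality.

Kraft inequality: Σ 2^(-l_i) ≤ 1 for prefix-free code
Calculating: 2^(-1) + 2^(-1) + 2^(-2) + 2^(-4) + 2^(-6) + 2^(-6) + 2^(-6) + 2^(-8) + 2^(-8) + 2^(-8) + 2^(-8)
= 0.5 + 0.5 + 0.25 + 0.0625 + 0.015625 + 0.015625 + 0.015625 + 0.00390625 + 0.00390625 + 0.00390625 + 0.00390625
= 1.3750
Since 1.3750 > 1, prefix-free code does not exist


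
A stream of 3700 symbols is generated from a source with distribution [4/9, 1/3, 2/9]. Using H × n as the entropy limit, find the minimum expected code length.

Entropy H = 1.5305 bits/symbol
Minimum bits = H × n = 1.5305 × 3700
= 5662.82 bits


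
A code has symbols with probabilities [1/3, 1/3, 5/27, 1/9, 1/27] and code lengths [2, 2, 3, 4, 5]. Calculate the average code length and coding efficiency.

Average length L = Σ p_i × l_i = 2.5185 bits
Entropy H = 2.0355 bits
Efficiency η = H/L × 100% = 80.82%


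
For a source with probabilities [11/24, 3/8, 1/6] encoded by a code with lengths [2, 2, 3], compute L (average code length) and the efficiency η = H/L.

Average length L = Σ p_i × l_i = 2.1667 bits
Entropy H = 1.4773 bits
Efficiency η = H/L × 100% = 68.18%


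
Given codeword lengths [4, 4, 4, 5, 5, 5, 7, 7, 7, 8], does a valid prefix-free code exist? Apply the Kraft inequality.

Kraft inequality: Σ 2^(-l_i) ≤ 1 for prefix-free code
Calculating: 2^(-4) + 2^(-4) + 2^(-4) + 2^(-5) + 2^(-5) + 2^(-5) + 2^(-7) + 2^(-7) + 2^(-7) + 2^(-8)
= 0.0625 + 0.0625 + 0.0625 + 0.03125 + 0.03125 + 0.03125 + 0.0078125 + 0.0078125 + 0.0078125 + 0.00390625
= 0.3086
Since 0.3086 ≤ 1, prefix-free code exists


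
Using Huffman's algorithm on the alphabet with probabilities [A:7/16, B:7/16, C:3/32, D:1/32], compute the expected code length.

Huffman tree construction:
Combine smallest probabilities repeatedly
Resulting codes:
  A: 11 (length 2)
  B: 0 (length 1)
  C: 101 (length 3)
  D: 100 (length 3)
Average length = Σ p(s) × length(s) = 1.6875 bits


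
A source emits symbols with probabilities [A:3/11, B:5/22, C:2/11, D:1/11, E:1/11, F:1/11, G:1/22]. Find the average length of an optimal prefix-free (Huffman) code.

Huffman tree construction:
Combine smallest probabilities repeatedly
Resulting codes:
  A: 10 (length 2)
  B: 01 (length 2)
  C: 111 (length 3)
  D: 1101 (length 4)
  E: 000 (length 3)
  F: 001 (length 3)
  G: 1100 (length 4)
Average length = Σ p(s) × length(s) = 2.6364 bits


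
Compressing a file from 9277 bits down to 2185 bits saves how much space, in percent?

Space savings = (1 - Compressed/Original) × 100%
= (1 - 2185/9277) × 100%
= 76.45%


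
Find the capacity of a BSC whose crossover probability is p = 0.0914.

For BSC with error probability p:
C = 1 - H(p) where H(p) is binary entropy
H(0.0914) = -0.0914 × log₂(0.0914) - 0.9086 × log₂(0.9086)
H(p) = 0.4411
C = 1 - 0.4411 = 0.5589 bits/use


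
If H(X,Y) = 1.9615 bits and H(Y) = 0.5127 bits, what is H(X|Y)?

Chain rule: H(X,Y) = H(X|Y) + H(Y)
H(X|Y) = H(X,Y) - H(Y) = 1.9615 - 0.5127 = 1.4488 bits


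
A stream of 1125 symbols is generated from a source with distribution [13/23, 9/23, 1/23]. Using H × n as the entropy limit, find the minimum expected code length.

Entropy H = 1.1916 bits/symbol
Minimum bits = H × n = 1.1916 × 1125
= 1340.55 bits


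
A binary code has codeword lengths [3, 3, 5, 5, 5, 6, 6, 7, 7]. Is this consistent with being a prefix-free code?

Kraft inequality: Σ 2^(-l_i) ≤ 1 for prefix-free code
Calculating: 2^(-3) + 2^(-3) + 2^(-5) + 2^(-5) + 2^(-5) + 2^(-6) + 2^(-6) + 2^(-7) + 2^(-7)
= 0.125 + 0.125 + 0.03125 + 0.03125 + 0.03125 + 0.015625 + 0.015625 + 0.0078125 + 0.0078125
= 0.3906
Since 0.3906 ≤ 1, prefix-free code exists


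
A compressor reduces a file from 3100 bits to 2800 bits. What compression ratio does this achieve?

Compression ratio = Original / Compressed
= 3100 / 2800 = 1.11:1


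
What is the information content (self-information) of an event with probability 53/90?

Information content I(x) = -log₂(p(x))
I = -log₂(53/90) = -log₂(0.5889)
I = 0.7639 bits


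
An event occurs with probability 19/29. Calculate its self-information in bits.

Information content I(x) = -log₂(p(x))
I = -log₂(19/29) = -log₂(0.6552)
I = 0.6101 bits


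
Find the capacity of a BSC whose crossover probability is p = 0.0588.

For BSC with error probability p:
C = 1 - H(p) where H(p) is binary entropy
H(0.0588) = -0.0588 × log₂(0.0588) - 0.9412 × log₂(0.9412)
H(p) = 0.3227
C = 1 - 0.3227 = 0.6773 bits/use


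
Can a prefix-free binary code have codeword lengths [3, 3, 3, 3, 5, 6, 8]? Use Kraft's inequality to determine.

Kraft inequality: Σ 2^(-l_i) ≤ 1 for prefix-free code
Calculating: 2^(-3) + 2^(-3) + 2^(-3) + 2^(-3) + 2^(-5) + 2^(-6) + 2^(-8)
= 0.125 + 0.125 + 0.125 + 0.125 + 0.03125 + 0.015625 + 0.00390625
= 0.5508
Since 0.5508 ≤ 1, prefix-free code exists


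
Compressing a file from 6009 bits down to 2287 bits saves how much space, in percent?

Space savings = (1 - Compressed/Original) × 100%
= (1 - 2287/6009) × 100%
= 61.94%


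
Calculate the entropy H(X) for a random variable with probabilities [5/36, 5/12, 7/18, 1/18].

H(X) = -Σ p(x) log₂ p(x)
  -5/36 × log₂(5/36) = 0.3956
  -5/12 × log₂(5/12) = 0.5263
  -7/18 × log₂(7/18) = 0.5299
  -1/18 × log₂(1/18) = 0.2317
H(X) = 1.6834 bits


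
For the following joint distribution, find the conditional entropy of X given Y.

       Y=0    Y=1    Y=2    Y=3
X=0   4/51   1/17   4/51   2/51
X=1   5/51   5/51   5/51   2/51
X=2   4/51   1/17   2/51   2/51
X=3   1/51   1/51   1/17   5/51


H(X|Y) = Σ_y p(y) H(X|Y=y)
  p(Y=0) = 14/51, H(X|Y=0) = 1.8352
  p(Y=1) = 4/17, H(X|Y=1) = 1.8250
  p(Y=2) = 14/51, H(X|Y=2) = 1.9242
  p(Y=3) = 11/51, H(X|Y=3) = 1.8586
H(X|Y) = 0.2745×1.8352 + 0.2353×1.8250 + 0.2745×1.9242 + 0.2157×1.8586 = 1.8623 bits


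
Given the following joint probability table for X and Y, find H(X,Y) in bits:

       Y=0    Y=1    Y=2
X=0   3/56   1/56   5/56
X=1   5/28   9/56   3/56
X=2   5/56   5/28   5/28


H(X,Y) = -Σ p(x,y) log₂ p(x,y)
  p(0,0)=3/56: -0.0536 × log₂(0.0536) = 0.2262
  p(0,1)=1/56: -0.0179 × log₂(0.0179) = 0.1037
  p(0,2)=5/56: -0.0893 × log₂(0.0893) = 0.3112
  p(1,0)=5/28: -0.1786 × log₂(0.1786) = 0.4438
  p(1,1)=9/56: -0.1607 × log₂(0.1607) = 0.4239
  p(1,2)=3/56: -0.0536 × log₂(0.0536) = 0.2262
  p(2,0)=5/56: -0.0893 × log₂(0.0893) = 0.3112
  p(2,1)=5/28: -0.1786 × log₂(0.1786) = 0.4438
  p(2,2)=5/28: -0.1786 × log₂(0.1786) = 0.4438
H(X,Y) = 2.9339 bits


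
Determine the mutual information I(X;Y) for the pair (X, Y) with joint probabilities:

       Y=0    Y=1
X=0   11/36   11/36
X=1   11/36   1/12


H(X) = 0.9641, H(Y) = 0.9641, H(X,Y) = 1.8667
I(X;Y) = H(X) + H(Y) - H(X,Y) = 0.0615 bits


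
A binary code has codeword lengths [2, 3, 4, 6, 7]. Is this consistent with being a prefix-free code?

Kraft inequality: Σ 2^(-l_i) ≤ 1 for prefix-free code
Calculating: 2^(-2) + 2^(-3) + 2^(-4) + 2^(-6) + 2^(-7)
= 0.25 + 0.125 + 0.0625 + 0.015625 + 0.0078125
= 0.4609
Since 0.4609 ≤ 1, prefix-free code exists


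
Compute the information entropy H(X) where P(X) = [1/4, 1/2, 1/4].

H(X) = -Σ p(x) log₂ p(x)
  -1/4 × log₂(1/4) = 0.5000
  -1/2 × log₂(1/2) = 0.5000
  -1/4 × log₂(1/4) = 0.5000
H(X) = 1.5000 bits


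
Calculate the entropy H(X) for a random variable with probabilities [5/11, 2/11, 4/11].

H(X) = -Σ p(x) log₂ p(x)
  -5/11 × log₂(5/11) = 0.5170
  -2/11 × log₂(2/11) = 0.4472
  -4/11 × log₂(4/11) = 0.5307
H(X) = 1.4949 bits


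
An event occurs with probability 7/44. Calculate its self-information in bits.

Information content I(x) = -log₂(p(x))
I = -log₂(7/44) = -log₂(0.1591)
I = 2.6521 bits


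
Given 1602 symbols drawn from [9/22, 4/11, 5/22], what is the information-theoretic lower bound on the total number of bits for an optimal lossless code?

Entropy H = 1.5440 bits/symbol
Minimum bits = H × n = 1.5440 × 1602
= 2473.53 bits


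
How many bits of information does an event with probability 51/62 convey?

Information content I(x) = -log₂(p(x))
I = -log₂(51/62) = -log₂(0.8226)
I = 0.2818 bits


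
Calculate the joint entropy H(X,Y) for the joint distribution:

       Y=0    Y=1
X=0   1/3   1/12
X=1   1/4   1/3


H(X,Y) = -Σ p(x,y) log₂ p(x,y)
  p(0,0)=1/3: -0.3333 × log₂(0.3333) = 0.5283
  p(0,1)=1/12: -0.0833 × log₂(0.0833) = 0.2987
  p(1,0)=1/4: -0.2500 × log₂(0.2500) = 0.5000
  p(1,1)=1/3: -0.3333 × log₂(0.3333) = 0.5283
H(X,Y) = 1.8554 bits


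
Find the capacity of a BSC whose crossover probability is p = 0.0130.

For BSC with error probability p:
C = 1 - H(p) where H(p) is binary entropy
H(0.0130) = -0.0130 × log₂(0.0130) - 0.9870 × log₂(0.9870)
H(p) = 0.1001
C = 1 - 0.1001 = 0.8999 bits/use


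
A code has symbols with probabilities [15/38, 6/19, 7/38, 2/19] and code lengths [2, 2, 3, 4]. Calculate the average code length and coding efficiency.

Average length L = Σ p_i × l_i = 2.3947 bits
Entropy H = 1.8460 bits
Efficiency η = H/L × 100% = 77.08%


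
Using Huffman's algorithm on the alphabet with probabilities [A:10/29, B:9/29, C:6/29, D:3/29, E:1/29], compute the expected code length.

Huffman tree construction:
Combine smallest probabilities repeatedly
Resulting codes:
  A: 11 (length 2)
  B: 10 (length 2)
  C: 01 (length 2)
  D: 001 (length 3)
  E: 000 (length 3)
Average length = Σ p(s) × length(s) = 2.1379 bits


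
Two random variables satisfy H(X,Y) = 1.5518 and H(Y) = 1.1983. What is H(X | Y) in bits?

Chain rule: H(X,Y) = H(X|Y) + H(Y)
H(X|Y) = H(X,Y) - H(Y) = 1.5518 - 1.1983 = 0.3535 bits


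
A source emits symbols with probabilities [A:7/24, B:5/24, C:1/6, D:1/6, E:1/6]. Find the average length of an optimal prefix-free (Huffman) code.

Huffman tree construction:
Combine smallest probabilities repeatedly
Resulting codes:
  A: 10 (length 2)
  B: 01 (length 2)
  C: 110 (length 3)
  D: 111 (length 3)
  E: 00 (length 2)
Average length = Σ p(s) × length(s) = 2.3333 bits


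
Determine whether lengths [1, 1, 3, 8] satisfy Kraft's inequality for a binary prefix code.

Kraft inequality: Σ 2^(-l_i) ≤ 1 for prefix-free code
Calculating: 2^(-1) + 2^(-1) + 2^(-3) + 2^(-8)
= 0.5 + 0.5 + 0.125 + 0.00390625
= 1.1289
Since 1.1289 > 1, prefix-free code does not exist


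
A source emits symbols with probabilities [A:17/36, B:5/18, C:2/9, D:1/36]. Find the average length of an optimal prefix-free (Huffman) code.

Huffman tree construction:
Combine smallest probabilities repeatedly
Resulting codes:
  A: 0 (length 1)
  B: 11 (length 2)
  C: 101 (length 3)
  D: 100 (length 3)
Average length = Σ p(s) × length(s) = 1.7778 bits


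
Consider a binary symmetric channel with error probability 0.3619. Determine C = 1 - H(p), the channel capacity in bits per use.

For BSC with error probability p:
C = 1 - H(p) where H(p) is binary entropy
H(0.3619) = -0.3619 × log₂(0.3619) - 0.6381 × log₂(0.6381)
H(p) = 0.9442
C = 1 - 0.9442 = 0.0558 bits/use


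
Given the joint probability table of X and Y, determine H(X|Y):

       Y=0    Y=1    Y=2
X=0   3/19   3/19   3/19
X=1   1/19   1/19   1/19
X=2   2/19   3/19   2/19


H(X|Y) = Σ_y p(y) H(X|Y=y)
  p(Y=0) = 6/19, H(X|Y=0) = 1.4591
  p(Y=1) = 7/19, H(X|Y=1) = 1.4488
  p(Y=2) = 6/19, H(X|Y=2) = 1.4591
H(X|Y) = 0.3158×1.4591 + 0.3684×1.4488 + 0.3158×1.4591 = 1.4553 bits


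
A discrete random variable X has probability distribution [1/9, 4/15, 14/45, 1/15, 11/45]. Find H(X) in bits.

H(X) = -Σ p(x) log₂ p(x)
  -1/9 × log₂(1/9) = 0.3522
  -4/15 × log₂(4/15) = 0.5085
  -14/45 × log₂(14/45) = 0.5241
  -1/15 × log₂(1/15) = 0.2605
  -11/45 × log₂(11/45) = 0.4968
H(X) = 2.1421 bits


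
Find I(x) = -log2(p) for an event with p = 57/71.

Information content I(x) = -log₂(p(x))
I = -log₂(57/71) = -log₂(0.8028)
I = 0.3169 bits


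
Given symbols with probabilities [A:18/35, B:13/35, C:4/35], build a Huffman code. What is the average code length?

Huffman tree construction:
Combine smallest probabilities repeatedly
Resulting codes:
  A: 1 (length 1)
  B: 01 (length 2)
  C: 00 (length 2)
Average length = Σ p(s) × length(s) = 1.4857 bits


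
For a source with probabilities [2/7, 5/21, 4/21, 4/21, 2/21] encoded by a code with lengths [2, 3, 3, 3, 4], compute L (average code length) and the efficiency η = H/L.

Average length L = Σ p_i × l_i = 2.8095 bits
Entropy H = 2.2438 bits
Efficiency η = H/L × 100% = 79.86%


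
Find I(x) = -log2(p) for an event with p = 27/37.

Information content I(x) = -log₂(p(x))
I = -log₂(27/37) = -log₂(0.7297)
I = 0.4546 bits


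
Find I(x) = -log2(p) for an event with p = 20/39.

Information content I(x) = -log₂(p(x))
I = -log₂(20/39) = -log₂(0.5128)
I = 0.9635 bits


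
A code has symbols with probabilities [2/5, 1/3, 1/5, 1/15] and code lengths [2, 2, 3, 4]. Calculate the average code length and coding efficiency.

Average length L = Σ p_i × l_i = 2.3333 bits
Entropy H = 1.7819 bits
Efficiency η = H/L × 100% = 76.37%


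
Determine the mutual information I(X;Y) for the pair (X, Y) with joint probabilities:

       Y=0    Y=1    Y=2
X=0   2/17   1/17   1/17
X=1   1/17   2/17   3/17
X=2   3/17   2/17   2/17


H(X) = 1.5486, H(Y) = 1.5799, H(X,Y) = 3.0575
I(X;Y) = H(X) + H(Y) - H(X,Y) = 0.0710 bits


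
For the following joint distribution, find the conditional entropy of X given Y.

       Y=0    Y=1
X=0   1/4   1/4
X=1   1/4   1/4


H(X|Y) = Σ_y p(y) H(X|Y=y)
  p(Y=0) = 1/2, H(X|Y=0) = 1.0000
  p(Y=1) = 1/2, H(X|Y=1) = 1.0000
H(X|Y) = 0.5000×1.0000 + 0.5000×1.0000 = 1.0000 bits


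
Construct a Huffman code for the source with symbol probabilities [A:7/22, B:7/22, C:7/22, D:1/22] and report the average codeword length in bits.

Huffman tree construction:
Combine smallest probabilities repeatedly
Resulting codes:
  A: 01 (length 2)
  B: 10 (length 2)
  C: 11 (length 2)
  D: 00 (length 2)
Average length = Σ p(s) × length(s) = 2.0000 bits


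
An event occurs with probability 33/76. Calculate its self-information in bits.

Information content I(x) = -log₂(p(x))
I = -log₂(33/76) = -log₂(0.4342)
I = 1.2035 bits


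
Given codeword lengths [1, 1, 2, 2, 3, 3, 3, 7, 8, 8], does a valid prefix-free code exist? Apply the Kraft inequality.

Kraft inequality: Σ 2^(-l_i) ≤ 1 for prefix-free code
Calculating: 2^(-1) + 2^(-1) + 2^(-2) + 2^(-2) + 2^(-3) + 2^(-3) + 2^(-3) + 2^(-7) + 2^(-8) + 2^(-8)
= 0.5 + 0.5 + 0.25 + 0.25 + 0.125 + 0.125 + 0.125 + 0.0078125 + 0.00390625 + 0.00390625
= 1.8906
Since 1.8906 > 1, prefix-free code does not exist


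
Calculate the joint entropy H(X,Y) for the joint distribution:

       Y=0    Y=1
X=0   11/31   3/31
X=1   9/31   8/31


H(X,Y) = -Σ p(x,y) log₂ p(x,y)
  p(0,0)=11/31: -0.3548 × log₂(0.3548) = 0.5304
  p(0,1)=3/31: -0.0968 × log₂(0.0968) = 0.3261
  p(1,0)=9/31: -0.2903 × log₂(0.2903) = 0.5180
  p(1,1)=8/31: -0.2581 × log₂(0.2581) = 0.5043
H(X,Y) = 1.8788 bits


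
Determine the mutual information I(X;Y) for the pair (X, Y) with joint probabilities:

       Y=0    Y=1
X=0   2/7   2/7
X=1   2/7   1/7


H(X) = 0.9852, H(Y) = 0.9852, H(X,Y) = 1.9502
I(X;Y) = H(X) + H(Y) - H(X,Y) = 0.0202 bits


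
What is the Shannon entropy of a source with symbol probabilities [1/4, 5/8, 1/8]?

H(X) = -Σ p(x) log₂ p(x)
  -1/4 × log₂(1/4) = 0.5000
  -5/8 × log₂(5/8) = 0.4238
  -1/8 × log₂(1/8) = 0.3750
H(X) = 1.2988 bits


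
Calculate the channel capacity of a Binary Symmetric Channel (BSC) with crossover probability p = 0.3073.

For BSC with error probability p:
C = 1 - H(p) where H(p) is binary entropy
H(0.3073) = -0.3073 × log₂(0.3073) - 0.6927 × log₂(0.6927)
H(p) = 0.8900
C = 1 - 0.8900 = 0.1100 bits/use


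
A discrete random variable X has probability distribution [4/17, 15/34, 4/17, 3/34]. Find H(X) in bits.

H(X) = -Σ p(x) log₂ p(x)
  -4/17 × log₂(4/17) = 0.4912
  -15/34 × log₂(15/34) = 0.5208
  -4/17 × log₂(4/17) = 0.4912
  -3/34 × log₂(3/34) = 0.3090
H(X) = 1.8122 bits


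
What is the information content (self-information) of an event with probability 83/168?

Information content I(x) = -log₂(p(x))
I = -log₂(83/168) = -log₂(0.4940)
I = 1.0173 bits


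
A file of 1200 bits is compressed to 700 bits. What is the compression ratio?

Compression ratio = Original / Compressed
= 1200 / 700 = 1.71:1


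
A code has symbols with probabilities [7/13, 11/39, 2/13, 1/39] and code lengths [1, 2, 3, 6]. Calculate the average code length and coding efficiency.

Average length L = Σ p_i × l_i = 1.7179 bits
Entropy H = 1.5469 bits
Efficiency η = H/L × 100% = 90.04%


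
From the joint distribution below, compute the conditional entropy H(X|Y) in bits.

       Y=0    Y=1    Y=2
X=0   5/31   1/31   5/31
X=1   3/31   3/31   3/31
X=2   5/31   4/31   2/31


H(X|Y) = Σ_y p(y) H(X|Y=y)
  p(Y=0) = 13/31, H(X|Y=0) = 1.5486
  p(Y=1) = 8/31, H(X|Y=1) = 1.4056
  p(Y=2) = 10/31, H(X|Y=2) = 1.4855
H(X|Y) = 0.4194×1.5486 + 0.2581×1.4056 + 0.3226×1.4855 = 1.4913 bits


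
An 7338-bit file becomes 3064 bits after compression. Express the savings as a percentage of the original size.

Space savings = (1 - Compressed/Original) × 100%
= (1 - 3064/7338) × 100%
= 58.24%


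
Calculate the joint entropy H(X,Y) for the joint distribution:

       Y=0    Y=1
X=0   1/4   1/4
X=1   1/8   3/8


H(X,Y) = -Σ p(x,y) log₂ p(x,y)
  p(0,0)=1/4: -0.2500 × log₂(0.2500) = 0.5000
  p(0,1)=1/4: -0.2500 × log₂(0.2500) = 0.5000
  p(1,0)=1/8: -0.1250 × log₂(0.1250) = 0.3750
  p(1,1)=3/8: -0.3750 × log₂(0.3750) = 0.5306
H(X,Y) = 1.9056 bits


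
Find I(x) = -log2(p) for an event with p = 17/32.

Information content I(x) = -log₂(p(x))
I = -log₂(17/32) = -log₂(0.5312)
I = 0.9125 bits


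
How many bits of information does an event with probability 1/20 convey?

Information content I(x) = -log₂(p(x))
I = -log₂(1/20) = -log₂(0.0500)
I = 4.3219 bits


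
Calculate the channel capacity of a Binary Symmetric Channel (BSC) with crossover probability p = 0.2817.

For BSC with error probability p:
C = 1 - H(p) where H(p) is binary entropy
H(0.2817) = -0.2817 × log₂(0.2817) - 0.7183 × log₂(0.7183)
H(p) = 0.8578
C = 1 - 0.8578 = 0.1422 bits/use


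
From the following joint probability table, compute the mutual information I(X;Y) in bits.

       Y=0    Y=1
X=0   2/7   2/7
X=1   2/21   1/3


H(X) = 0.9852, H(Y) = 0.9587, H(X,Y) = 1.8842
I(X;Y) = H(X) + H(Y) - H(X,Y) = 0.0598 bits


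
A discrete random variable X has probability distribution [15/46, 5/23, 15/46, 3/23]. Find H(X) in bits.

H(X) = -Σ p(x) log₂ p(x)
  -15/46 × log₂(15/46) = 0.5272
  -5/23 × log₂(5/23) = 0.4786
  -15/46 × log₂(15/46) = 0.5272
  -3/23 × log₂(3/23) = 0.3833
H(X) = 1.9163 bits


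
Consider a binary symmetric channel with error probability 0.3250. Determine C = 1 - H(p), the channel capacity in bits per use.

For BSC with error probability p:
C = 1 - H(p) where H(p) is binary entropy
H(0.3250) = -0.3250 × log₂(0.3250) - 0.6750 × log₂(0.6750)
H(p) = 0.9097
C = 1 - 0.9097 = 0.0903 bits/use


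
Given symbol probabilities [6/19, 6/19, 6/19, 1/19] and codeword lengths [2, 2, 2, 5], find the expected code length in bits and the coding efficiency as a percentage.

Average length L = Σ p_i × l_i = 2.1579 bits
Entropy H = 1.7990 bits
Efficiency η = H/L × 100% = 83.37%


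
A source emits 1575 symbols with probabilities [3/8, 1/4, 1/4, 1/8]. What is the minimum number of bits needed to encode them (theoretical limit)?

Entropy H = 1.9056 bits/symbol
Minimum bits = H × n = 1.9056 × 1575
= 3001.38 bits


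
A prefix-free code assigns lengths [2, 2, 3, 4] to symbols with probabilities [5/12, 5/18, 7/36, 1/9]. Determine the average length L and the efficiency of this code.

Average length L = Σ p_i × l_i = 2.4167 bits
Entropy H = 1.8512 bits
Efficiency η = H/L × 100% = 76.60%


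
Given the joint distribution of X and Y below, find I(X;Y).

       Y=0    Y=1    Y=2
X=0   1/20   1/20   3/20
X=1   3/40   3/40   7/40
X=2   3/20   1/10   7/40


H(X) = 1.5516, H(Y) = 1.4964, H(X,Y) = 3.0261
I(X;Y) = H(X) + H(Y) - H(X,Y) = 0.0219 bits


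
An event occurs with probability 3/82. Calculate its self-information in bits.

Information content I(x) = -log₂(p(x))
I = -log₂(3/82) = -log₂(0.0366)
I = 4.7726 bits


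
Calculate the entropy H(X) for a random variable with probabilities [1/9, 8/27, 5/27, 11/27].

H(X) = -Σ p(x) log₂ p(x)
  -1/9 × log₂(1/9) = 0.3522
  -8/27 × log₂(8/27) = 0.5200
  -5/27 × log₂(5/27) = 0.4505
  -11/27 × log₂(11/27) = 0.5278
H(X) = 1.8505 bits


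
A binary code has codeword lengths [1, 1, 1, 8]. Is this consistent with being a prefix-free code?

Kraft inequality: Σ 2^(-l_i) ≤ 1 for prefix-free code
Calculating: 2^(-1) + 2^(-1) + 2^(-1) + 2^(-8)
= 0.5 + 0.5 + 0.5 + 0.00390625
= 1.5039
Since 1.5039 > 1, prefix-free code does not exist


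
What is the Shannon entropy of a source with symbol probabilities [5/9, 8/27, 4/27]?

H(X) = -Σ p(x) log₂ p(x)
  -5/9 × log₂(5/9) = 0.4711
  -8/27 × log₂(8/27) = 0.5200
  -4/27 × log₂(4/27) = 0.4081
H(X) = 1.3992 bits


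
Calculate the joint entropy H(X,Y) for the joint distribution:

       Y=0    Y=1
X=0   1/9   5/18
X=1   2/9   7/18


H(X,Y) = -Σ p(x,y) log₂ p(x,y)
  p(0,0)=1/9: -0.1111 × log₂(0.1111) = 0.3522
  p(0,1)=5/18: -0.2778 × log₂(0.2778) = 0.5133
  p(1,0)=2/9: -0.2222 × log₂(0.2222) = 0.4822
  p(1,1)=7/18: -0.3889 × log₂(0.3889) = 0.5299
H(X,Y) = 1.8776 bits


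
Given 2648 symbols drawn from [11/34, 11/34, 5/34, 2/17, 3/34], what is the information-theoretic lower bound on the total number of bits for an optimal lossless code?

Entropy H = 2.1324 bits/symbol
Minimum bits = H × n = 2.1324 × 2648
= 5646.60 bits


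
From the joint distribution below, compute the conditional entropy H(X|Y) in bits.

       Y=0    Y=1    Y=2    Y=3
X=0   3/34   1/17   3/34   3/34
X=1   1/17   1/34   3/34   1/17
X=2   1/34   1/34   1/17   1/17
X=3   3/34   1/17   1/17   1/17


H(X|Y) = Σ_y p(y) H(X|Y=y)
  p(Y=0) = 9/34, H(X|Y=0) = 1.8911
  p(Y=1) = 3/17, H(X|Y=1) = 1.9183
  p(Y=2) = 5/17, H(X|Y=2) = 1.9710
  p(Y=3) = 9/34, H(X|Y=3) = 1.9749
H(X|Y) = 0.2647×1.8911 + 0.1765×1.9183 + 0.2941×1.9710 + 0.2647×1.9749 = 1.9416 bits


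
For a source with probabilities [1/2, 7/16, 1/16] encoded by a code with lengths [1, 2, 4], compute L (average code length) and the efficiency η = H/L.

Average length L = Σ p_i × l_i = 1.6250 bits
Entropy H = 1.2718 bits
Efficiency η = H/L × 100% = 78.26%


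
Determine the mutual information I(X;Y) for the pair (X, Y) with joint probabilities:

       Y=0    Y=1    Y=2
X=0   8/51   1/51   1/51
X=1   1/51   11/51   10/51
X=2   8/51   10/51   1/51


H(X) = 1.5148, H(Y) = 1.5427, H(X,Y) = 2.6824
I(X;Y) = H(X) + H(Y) - H(X,Y) = 0.3752 bits


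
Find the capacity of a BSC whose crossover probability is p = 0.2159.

For BSC with error probability p:
C = 1 - H(p) where H(p) is binary entropy
H(0.2159) = -0.2159 × log₂(0.2159) - 0.7841 × log₂(0.7841)
H(p) = 0.7526
C = 1 - 0.7526 = 0.2474 bits/use


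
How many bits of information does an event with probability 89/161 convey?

Information content I(x) = -log₂(p(x))
I = -log₂(89/161) = -log₂(0.5528)
I = 0.8552 bits


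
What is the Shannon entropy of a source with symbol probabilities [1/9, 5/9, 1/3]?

H(X) = -Σ p(x) log₂ p(x)
  -1/9 × log₂(1/9) = 0.3522
  -5/9 × log₂(5/9) = 0.4711
  -1/3 × log₂(1/3) = 0.5283
H(X) = 1.3516 bits


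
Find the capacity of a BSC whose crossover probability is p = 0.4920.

For BSC with error probability p:
C = 1 - H(p) where H(p) is binary entropy
H(0.4920) = -0.4920 × log₂(0.4920) - 0.5080 × log₂(0.5080)
H(p) = 0.9998
C = 1 - 0.9998 = 0.0002 bits/use


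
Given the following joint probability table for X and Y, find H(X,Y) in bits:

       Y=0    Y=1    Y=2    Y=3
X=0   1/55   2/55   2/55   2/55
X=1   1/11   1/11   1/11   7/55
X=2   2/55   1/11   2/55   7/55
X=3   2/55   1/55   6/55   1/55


H(X,Y) = -Σ p(x,y) log₂ p(x,y)
  p(0,0)=1/55: -0.0182 × log₂(0.0182) = 0.1051
  p(0,1)=2/55: -0.0364 × log₂(0.0364) = 0.1739
  p(0,2)=2/55: -0.0364 × log₂(0.0364) = 0.1739
  p(0,3)=2/55: -0.0364 × log₂(0.0364) = 0.1739
  p(1,0)=1/11: -0.0909 × log₂(0.0909) = 0.3145
  p(1,1)=1/11: -0.0909 × log₂(0.0909) = 0.3145
  p(1,2)=1/11: -0.0909 × log₂(0.0909) = 0.3145
  p(1,3)=7/55: -0.1273 × log₂(0.1273) = 0.3785
  p(2,0)=2/55: -0.0364 × log₂(0.0364) = 0.1739
  p(2,1)=1/11: -0.0909 × log₂(0.0909) = 0.3145
  p(2,2)=2/55: -0.0364 × log₂(0.0364) = 0.1739
  p(2,3)=7/55: -0.1273 × log₂(0.1273) = 0.3785
  p(3,0)=2/55: -0.0364 × log₂(0.0364) = 0.1739
  p(3,1)=1/55: -0.0182 × log₂(0.0182) = 0.1051
  p(3,2)=6/55: -0.1091 × log₂(0.1091) = 0.3487
  p(3,3)=1/55: -0.0182 × log₂(0.0182) = 0.1051
H(X,Y) = 3.7222 bits


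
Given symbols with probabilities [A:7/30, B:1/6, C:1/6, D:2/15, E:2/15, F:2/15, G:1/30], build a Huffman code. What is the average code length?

Huffman tree construction:
Combine smallest probabilities repeatedly
Resulting codes:
  A: 01 (length 2)
  B: 110 (length 3)
  C: 111 (length 3)
  D: 001 (length 3)
  E: 100 (length 3)
  F: 101 (length 3)
  G: 000 (length 3)
Average length = Σ p(s) × length(s) = 2.7667 bits


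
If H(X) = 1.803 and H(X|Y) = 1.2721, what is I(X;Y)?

I(X;Y) = H(X) - H(X|Y)
I(X;Y) = 1.803 - 1.2721 = 0.5309 bits


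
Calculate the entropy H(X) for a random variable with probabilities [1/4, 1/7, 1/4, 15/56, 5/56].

H(X) = -Σ p(x) log₂ p(x)
  -1/4 × log₂(1/4) = 0.5000
  -1/7 × log₂(1/7) = 0.4011
  -1/4 × log₂(1/4) = 0.5000
  -15/56 × log₂(15/56) = 0.5091
  -5/56 × log₂(5/56) = 0.3112
H(X) = 2.2213 bits


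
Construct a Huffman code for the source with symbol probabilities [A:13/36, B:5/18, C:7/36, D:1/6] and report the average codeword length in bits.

Huffman tree construction:
Combine smallest probabilities repeatedly
Resulting codes:
  A: 11 (length 2)
  B: 10 (length 2)
  C: 01 (length 2)
  D: 00 (length 2)
Average length = Σ p(s) × length(s) = 2.0000 bits


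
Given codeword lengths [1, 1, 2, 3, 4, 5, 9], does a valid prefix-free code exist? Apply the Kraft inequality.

Kraft inequality: Σ 2^(-l_i) ≤ 1 for prefix-free code
Calculating: 2^(-1) + 2^(-1) + 2^(-2) + 2^(-3) + 2^(-4) + 2^(-5) + 2^(-9)
= 0.5 + 0.5 + 0.25 + 0.125 + 0.0625 + 0.03125 + 0.001953125
= 1.4707
Since 1.4707 > 1, prefix-free code does not exist


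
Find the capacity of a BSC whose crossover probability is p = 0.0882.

For BSC with error probability p:
C = 1 - H(p) where H(p) is binary entropy
H(0.0882) = -0.0882 × log₂(0.0882) - 0.9118 × log₂(0.9118)
H(p) = 0.4304
C = 1 - 0.4304 = 0.5696 bits/use


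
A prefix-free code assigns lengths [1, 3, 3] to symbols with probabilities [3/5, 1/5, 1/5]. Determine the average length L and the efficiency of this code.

Average length L = Σ p_i × l_i = 1.8000 bits
Entropy H = 1.3710 bits
Efficiency η = H/L × 100% = 76.16%


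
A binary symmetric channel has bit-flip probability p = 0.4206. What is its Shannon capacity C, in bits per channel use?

For BSC with error probability p:
C = 1 - H(p) where H(p) is binary entropy
H(0.4206) = -0.4206 × log₂(0.4206) - 0.5794 × log₂(0.5794)
H(p) = 0.9817
C = 1 - 0.9817 = 0.0183 bits/use


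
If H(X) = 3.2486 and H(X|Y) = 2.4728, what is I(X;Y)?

I(X;Y) = H(X) - H(X|Y)
I(X;Y) = 3.2486 - 2.4728 = 0.7758 bits


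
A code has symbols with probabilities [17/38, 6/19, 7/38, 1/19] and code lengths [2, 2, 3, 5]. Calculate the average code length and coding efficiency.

Average length L = Σ p_i × l_i = 2.3421 bits
Entropy H = 1.7175 bits
Efficiency η = H/L × 100% = 73.33%


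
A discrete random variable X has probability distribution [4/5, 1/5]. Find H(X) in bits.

H(X) = -Σ p(x) log₂ p(x)
  -4/5 × log₂(4/5) = 0.2575
  -1/5 × log₂(1/5) = 0.4644
H(X) = 0.7219 bits


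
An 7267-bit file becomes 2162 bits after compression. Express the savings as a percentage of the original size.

Space savings = (1 - Compressed/Original) × 100%
= (1 - 2162/7267) × 100%
= 70.25%


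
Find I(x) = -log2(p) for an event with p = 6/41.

Information content I(x) = -log₂(p(x))
I = -log₂(6/41) = -log₂(0.1463)
I = 2.7726 bits


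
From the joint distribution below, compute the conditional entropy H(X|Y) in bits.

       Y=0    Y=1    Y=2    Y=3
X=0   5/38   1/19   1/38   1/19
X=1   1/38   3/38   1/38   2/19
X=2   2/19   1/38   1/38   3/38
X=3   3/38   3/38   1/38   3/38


H(X|Y) = Σ_y p(y) H(X|Y=y)
  p(Y=0) = 13/38, H(X|Y=0) = 1.8262
  p(Y=1) = 9/38, H(X|Y=1) = 1.8911
  p(Y=2) = 2/19, H(X|Y=2) = 2.0000
  p(Y=3) = 6/19, H(X|Y=3) = 1.9591
H(X|Y) = 0.3421×1.8262 + 0.2368×1.8911 + 0.1053×2.0000 + 0.3158×1.9591 = 1.9019 bits


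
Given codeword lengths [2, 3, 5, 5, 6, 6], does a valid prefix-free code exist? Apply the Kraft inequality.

Kraft inequality: Σ 2^(-l_i) ≤ 1 for prefix-free code
Calculating: 2^(-2) + 2^(-3) + 2^(-5) + 2^(-5) + 2^(-6) + 2^(-6)
= 0.25 + 0.125 + 0.03125 + 0.03125 + 0.015625 + 0.015625
= 0.4688
Since 0.4688 ≤ 1, prefix-free code exists


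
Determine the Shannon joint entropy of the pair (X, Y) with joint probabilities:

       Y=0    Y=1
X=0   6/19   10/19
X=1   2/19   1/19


H(X,Y) = -Σ p(x,y) log₂ p(x,y)
  p(0,0)=6/19: -0.3158 × log₂(0.3158) = 0.5251
  p(0,1)=10/19: -0.5263 × log₂(0.5263) = 0.4874
  p(1,0)=2/19: -0.1053 × log₂(0.1053) = 0.3419
  p(1,1)=1/19: -0.0526 × log₂(0.0526) = 0.2236
H(X,Y) = 1.5780 bits


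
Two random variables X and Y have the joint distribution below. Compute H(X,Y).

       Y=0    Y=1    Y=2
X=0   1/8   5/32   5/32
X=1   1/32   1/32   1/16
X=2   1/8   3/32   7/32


H(X,Y) = -Σ p(x,y) log₂ p(x,y)
  p(0,0)=1/8: -0.1250 × log₂(0.1250) = 0.3750
  p(0,1)=5/32: -0.1562 × log₂(0.1562) = 0.4184
  p(0,2)=5/32: -0.1562 × log₂(0.1562) = 0.4184
  p(1,0)=1/32: -0.0312 × log₂(0.0312) = 0.1562
  p(1,1)=1/32: -0.0312 × log₂(0.0312) = 0.1562
  p(1,2)=1/16: -0.0625 × log₂(0.0625) = 0.2500
  p(2,0)=1/8: -0.1250 × log₂(0.1250) = 0.3750
  p(2,1)=3/32: -0.0938 × log₂(0.0938) = 0.3202
  p(2,2)=7/32: -0.2188 × log₂(0.2188) = 0.4796
H(X,Y) = 2.9492 bits


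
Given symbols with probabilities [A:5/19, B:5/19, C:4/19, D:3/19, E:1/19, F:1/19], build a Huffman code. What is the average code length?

Huffman tree construction:
Combine smallest probabilities repeatedly
Resulting codes:
  A: 01 (length 2)
  B: 10 (length 2)
  C: 00 (length 2)
  D: 111 (length 3)
  E: 1100 (length 4)
  F: 1101 (length 4)
Average length = Σ p(s) × length(s) = 2.3684 bits


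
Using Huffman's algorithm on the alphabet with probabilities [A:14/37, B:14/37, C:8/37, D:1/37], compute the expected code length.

Huffman tree construction:
Combine smallest probabilities repeatedly
Resulting codes:
  A: 11 (length 2)
  B: 0 (length 1)
  C: 101 (length 3)
  D: 100 (length 3)
Average length = Σ p(s) × length(s) = 1.8649 bits
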